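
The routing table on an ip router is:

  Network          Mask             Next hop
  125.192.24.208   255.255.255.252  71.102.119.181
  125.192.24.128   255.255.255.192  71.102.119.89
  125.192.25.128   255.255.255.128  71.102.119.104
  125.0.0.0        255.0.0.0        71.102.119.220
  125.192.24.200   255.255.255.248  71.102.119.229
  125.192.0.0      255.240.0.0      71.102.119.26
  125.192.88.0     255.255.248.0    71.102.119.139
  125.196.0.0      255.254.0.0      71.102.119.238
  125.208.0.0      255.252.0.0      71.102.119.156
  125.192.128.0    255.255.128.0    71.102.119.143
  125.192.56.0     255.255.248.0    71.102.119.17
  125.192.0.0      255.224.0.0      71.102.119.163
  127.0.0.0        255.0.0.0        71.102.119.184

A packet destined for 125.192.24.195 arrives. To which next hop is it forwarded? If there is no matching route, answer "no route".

Routes whose prefix contains 125.192.24.195:
  125.0.0.0/8 (125.0.0.0 - 125.255.255.255) -> 71.102.119.220
  125.192.0.0/11 (125.192.0.0 - 125.223.255.255) -> 71.102.119.163
  125.192.0.0/12 (125.192.0.0 - 125.207.255.255) -> 71.102.119.26
More-specific entries that do NOT match:
  125.192.24.208/30 (125.192.24.208 - 125.192.24.211) does not contain 125.192.24.195
  125.192.24.200/29 (125.192.24.200 - 125.192.24.207) does not contain 125.192.24.195
  125.192.24.128/26 (125.192.24.128 - 125.192.24.191) does not contain 125.192.24.195
  125.192.25.128/25 (125.192.25.128 - 125.192.25.255) does not contain 125.192.24.195
  125.192.88.0/21 (125.192.88.0 - 125.192.95.255) does not contain 125.192.24.195
  125.192.56.0/21 (125.192.56.0 - 125.192.63.255) does not contain 125.192.24.195
  125.192.128.0/17 (125.192.128.0 - 125.192.255.255) does not contain 125.192.24.195
  125.196.0.0/15 (125.196.0.0 - 125.197.255.255) does not contain 125.192.24.195
  125.208.0.0/14 (125.208.0.0 - 125.211.255.255) does not contain 125.192.24.195
Longest matching prefix is /12 -> next hop 71.102.119.26.

71.102.119.26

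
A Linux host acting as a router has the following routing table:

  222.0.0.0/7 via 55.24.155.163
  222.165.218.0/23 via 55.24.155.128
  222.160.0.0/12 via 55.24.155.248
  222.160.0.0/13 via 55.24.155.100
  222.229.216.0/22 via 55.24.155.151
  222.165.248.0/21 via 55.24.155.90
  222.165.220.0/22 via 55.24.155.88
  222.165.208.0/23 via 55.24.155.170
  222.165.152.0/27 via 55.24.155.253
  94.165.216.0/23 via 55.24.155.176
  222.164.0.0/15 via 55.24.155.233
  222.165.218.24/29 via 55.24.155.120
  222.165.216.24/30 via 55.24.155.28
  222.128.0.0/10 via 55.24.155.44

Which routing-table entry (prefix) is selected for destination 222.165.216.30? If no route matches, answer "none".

222.164.0.0/15

Entries matching 222.165.216.30:
  222.0.0.0/7 (222.0.0.0 - 223.255.255.255)
  222.128.0.0/10 (222.128.0.0 - 222.191.255.255)
  222.160.0.0/12 (222.160.0.0 - 222.175.255.255)
  222.160.0.0/13 (222.160.0.0 - 222.167.255.255)
  222.164.0.0/15 (222.164.0.0 - 222.165.255.255)
Most specific is 222.164.0.0/15.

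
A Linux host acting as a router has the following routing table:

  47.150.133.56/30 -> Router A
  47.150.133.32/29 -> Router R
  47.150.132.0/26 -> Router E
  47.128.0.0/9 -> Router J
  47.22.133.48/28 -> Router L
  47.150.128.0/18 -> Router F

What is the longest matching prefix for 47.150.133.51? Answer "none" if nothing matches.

47.150.128.0/18

Entries matching 47.150.133.51:
  47.128.0.0/9 (47.128.0.0 - 47.255.255.255)
  47.150.128.0/18 (47.150.128.0 - 47.150.191.255)
Most specific is 47.150.128.0/18.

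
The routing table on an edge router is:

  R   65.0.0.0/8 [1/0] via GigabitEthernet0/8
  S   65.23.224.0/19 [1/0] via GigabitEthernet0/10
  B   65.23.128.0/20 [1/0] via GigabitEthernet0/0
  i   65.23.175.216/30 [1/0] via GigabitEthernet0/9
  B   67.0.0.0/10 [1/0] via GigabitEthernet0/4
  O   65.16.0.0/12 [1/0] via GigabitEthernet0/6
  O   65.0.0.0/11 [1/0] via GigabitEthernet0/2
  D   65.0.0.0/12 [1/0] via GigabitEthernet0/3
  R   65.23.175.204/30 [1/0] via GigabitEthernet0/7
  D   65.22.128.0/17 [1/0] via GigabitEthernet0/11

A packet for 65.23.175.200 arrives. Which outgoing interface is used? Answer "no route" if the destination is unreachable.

Routes whose prefix contains 65.23.175.200:
  65.0.0.0/8 (65.0.0.0 - 65.255.255.255) -> GigabitEthernet0/8
  65.0.0.0/11 (65.0.0.0 - 65.31.255.255) -> GigabitEthernet0/2
  65.16.0.0/12 (65.16.0.0 - 65.31.255.255) -> GigabitEthernet0/6
More-specific entries that do NOT match:
  65.23.175.216/30 (65.23.175.216 - 65.23.175.219) does not contain 65.23.175.200
  65.23.175.204/30 (65.23.175.204 - 65.23.175.207) does not contain 65.23.175.200
  65.23.128.0/20 (65.23.128.0 - 65.23.143.255) does not contain 65.23.175.200
  65.23.224.0/19 (65.23.224.0 - 65.23.255.255) does not contain 65.23.175.200
  65.22.128.0/17 (65.22.128.0 - 65.22.255.255) does not contain 65.23.175.200
Longest matching prefix is /12 -> interface GigabitEthernet0/6.

GigabitEthernet0/6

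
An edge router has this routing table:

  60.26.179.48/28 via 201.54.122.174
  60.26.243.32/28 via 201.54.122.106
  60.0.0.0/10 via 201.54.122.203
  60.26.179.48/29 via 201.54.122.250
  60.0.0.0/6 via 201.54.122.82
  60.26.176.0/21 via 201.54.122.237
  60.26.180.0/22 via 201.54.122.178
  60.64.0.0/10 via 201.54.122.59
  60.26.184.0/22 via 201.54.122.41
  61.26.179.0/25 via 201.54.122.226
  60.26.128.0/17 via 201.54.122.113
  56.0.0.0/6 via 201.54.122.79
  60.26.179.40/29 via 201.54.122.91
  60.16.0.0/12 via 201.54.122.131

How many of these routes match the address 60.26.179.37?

Prefixes containing 60.26.179.37:
  60.0.0.0/6 (60.0.0.0 - 63.255.255.255)
  60.0.0.0/10 (60.0.0.0 - 60.63.255.255)
  60.16.0.0/12 (60.16.0.0 - 60.31.255.255)
  60.26.128.0/17 (60.26.128.0 - 60.26.255.255)
  60.26.176.0/21 (60.26.176.0 - 60.26.183.255)
Total matching entries: 5.

5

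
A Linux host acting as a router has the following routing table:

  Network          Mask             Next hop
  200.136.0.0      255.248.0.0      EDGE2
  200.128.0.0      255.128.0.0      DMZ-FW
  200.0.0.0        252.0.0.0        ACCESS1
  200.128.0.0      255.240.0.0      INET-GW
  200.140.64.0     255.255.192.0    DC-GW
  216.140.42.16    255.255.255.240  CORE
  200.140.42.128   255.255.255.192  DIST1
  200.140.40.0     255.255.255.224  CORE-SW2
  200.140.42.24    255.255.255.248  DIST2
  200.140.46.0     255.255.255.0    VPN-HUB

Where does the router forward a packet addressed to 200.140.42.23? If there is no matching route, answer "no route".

EDGE2

Routes whose prefix contains 200.140.42.23:
  200.0.0.0/6 (200.0.0.0 - 203.255.255.255) -> ACCESS1
  200.128.0.0/9 (200.128.0.0 - 200.255.255.255) -> DMZ-FW
  200.128.0.0/12 (200.128.0.0 - 200.143.255.255) -> INET-GW
  200.136.0.0/13 (200.136.0.0 - 200.143.255.255) -> EDGE2
More-specific entries that do NOT match:
  200.140.42.24/29 (200.140.42.24 - 200.140.42.31) does not contain 200.140.42.23
  216.140.42.16/28 (216.140.42.16 - 216.140.42.31) does not contain 200.140.42.23
  200.140.40.0/27 (200.140.40.0 - 200.140.40.31) does not contain 200.140.42.23
  200.140.42.128/26 (200.140.42.128 - 200.140.42.191) does not contain 200.140.42.23
  200.140.46.0/24 (200.140.46.0 - 200.140.46.255) does not contain 200.140.42.23
  200.140.64.0/18 (200.140.64.0 - 200.140.127.255) does not contain 200.140.42.23
Longest matching prefix is /13 -> next hop EDGE2.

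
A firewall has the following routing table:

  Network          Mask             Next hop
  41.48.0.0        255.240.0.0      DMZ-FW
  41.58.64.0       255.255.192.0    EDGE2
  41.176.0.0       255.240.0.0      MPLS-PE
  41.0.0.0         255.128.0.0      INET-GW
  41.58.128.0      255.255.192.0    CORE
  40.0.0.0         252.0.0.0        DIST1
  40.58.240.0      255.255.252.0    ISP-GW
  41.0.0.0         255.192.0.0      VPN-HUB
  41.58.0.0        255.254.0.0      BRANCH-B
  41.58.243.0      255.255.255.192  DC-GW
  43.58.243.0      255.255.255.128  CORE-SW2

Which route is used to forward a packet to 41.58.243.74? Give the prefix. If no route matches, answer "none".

41.58.0.0/15

Entries matching 41.58.243.74:
  40.0.0.0/6 (40.0.0.0 - 43.255.255.255)
  41.0.0.0/9 (41.0.0.0 - 41.127.255.255)
  41.0.0.0/10 (41.0.0.0 - 41.63.255.255)
  41.48.0.0/12 (41.48.0.0 - 41.63.255.255)
  41.58.0.0/15 (41.58.0.0 - 41.59.255.255)
Most specific is 41.58.0.0/15.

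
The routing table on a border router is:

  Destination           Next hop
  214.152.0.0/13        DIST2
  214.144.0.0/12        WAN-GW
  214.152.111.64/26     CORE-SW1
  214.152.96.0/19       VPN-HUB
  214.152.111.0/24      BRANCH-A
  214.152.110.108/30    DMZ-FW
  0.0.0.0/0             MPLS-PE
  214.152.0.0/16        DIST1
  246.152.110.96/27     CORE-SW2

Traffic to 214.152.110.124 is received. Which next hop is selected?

Routes whose prefix contains 214.152.110.124:
  0.0.0.0/0 (default, matches everything) -> MPLS-PE
  214.144.0.0/12 (214.144.0.0 - 214.159.255.255) -> WAN-GW
  214.152.0.0/13 (214.152.0.0 - 214.159.255.255) -> DIST2
  214.152.0.0/16 (214.152.0.0 - 214.152.255.255) -> DIST1
  214.152.96.0/19 (214.152.96.0 - 214.152.127.255) -> VPN-HUB
More-specific entries that do NOT match:
  214.152.110.108/30 (214.152.110.108 - 214.152.110.111) does not contain 214.152.110.124
  246.152.110.96/27 (246.152.110.96 - 246.152.110.127) does not contain 214.152.110.124
  214.152.111.64/26 (214.152.111.64 - 214.152.111.127) does not contain 214.152.110.124
  214.152.111.0/24 (214.152.111.0 - 214.152.111.255) does not contain 214.152.110.124
Longest matching prefix is /19 -> next hop VPN-HUB.

VPN-HUB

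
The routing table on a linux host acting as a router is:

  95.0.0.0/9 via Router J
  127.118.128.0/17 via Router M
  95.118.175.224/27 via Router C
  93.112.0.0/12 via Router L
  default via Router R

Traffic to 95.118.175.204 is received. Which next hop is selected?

Router J

Routes whose prefix contains 95.118.175.204:
  0.0.0.0/0 (default, matches everything) -> Router R
  95.0.0.0/9 (95.0.0.0 - 95.127.255.255) -> Router J
More-specific entries that do NOT match:
  95.118.175.224/27 (95.118.175.224 - 95.118.175.255) does not contain 95.118.175.204
  127.118.128.0/17 (127.118.128.0 - 127.118.255.255) does not contain 95.118.175.204
  93.112.0.0/12 (93.112.0.0 - 93.127.255.255) does not contain 95.118.175.204
Longest matching prefix is /9 -> next hop Router J.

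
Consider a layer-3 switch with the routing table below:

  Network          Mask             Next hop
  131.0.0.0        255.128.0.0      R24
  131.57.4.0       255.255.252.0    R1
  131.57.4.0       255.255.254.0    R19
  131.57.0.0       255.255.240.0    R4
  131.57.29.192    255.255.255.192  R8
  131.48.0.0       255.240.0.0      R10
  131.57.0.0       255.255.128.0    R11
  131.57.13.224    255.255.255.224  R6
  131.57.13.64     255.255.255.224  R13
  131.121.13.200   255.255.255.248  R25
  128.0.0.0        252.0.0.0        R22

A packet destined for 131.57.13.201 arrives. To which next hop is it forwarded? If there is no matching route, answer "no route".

R4

Routes whose prefix contains 131.57.13.201:
  128.0.0.0/6 (128.0.0.0 - 131.255.255.255) -> R22
  131.0.0.0/9 (131.0.0.0 - 131.127.255.255) -> R24
  131.48.0.0/12 (131.48.0.0 - 131.63.255.255) -> R10
  131.57.0.0/17 (131.57.0.0 - 131.57.127.255) -> R11
  131.57.0.0/20 (131.57.0.0 - 131.57.15.255) -> R4
More-specific entries that do NOT match:
  131.121.13.200/29 (131.121.13.200 - 131.121.13.207) does not contain 131.57.13.201
  131.57.13.224/27 (131.57.13.224 - 131.57.13.255) does not contain 131.57.13.201
  131.57.13.64/27 (131.57.13.64 - 131.57.13.95) does not contain 131.57.13.201
  131.57.29.192/26 (131.57.29.192 - 131.57.29.255) does not contain 131.57.13.201
  131.57.4.0/23 (131.57.4.0 - 131.57.5.255) does not contain 131.57.13.201
  131.57.4.0/22 (131.57.4.0 - 131.57.7.255) does not contain 131.57.13.201
Longest matching prefix is /20 -> next hop R4.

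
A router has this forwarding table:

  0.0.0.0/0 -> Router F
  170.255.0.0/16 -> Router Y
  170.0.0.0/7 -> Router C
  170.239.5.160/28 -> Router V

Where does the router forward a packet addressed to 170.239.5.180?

Routes whose prefix contains 170.239.5.180:
  0.0.0.0/0 (default, matches everything) -> Router F
  170.0.0.0/7 (170.0.0.0 - 171.255.255.255) -> Router C
More-specific entries that do NOT match:
  170.239.5.160/28 (170.239.5.160 - 170.239.5.175) does not contain 170.239.5.180
  170.255.0.0/16 (170.255.0.0 - 170.255.255.255) does not contain 170.239.5.180
Longest matching prefix is /7 -> next hop Router C.

Router C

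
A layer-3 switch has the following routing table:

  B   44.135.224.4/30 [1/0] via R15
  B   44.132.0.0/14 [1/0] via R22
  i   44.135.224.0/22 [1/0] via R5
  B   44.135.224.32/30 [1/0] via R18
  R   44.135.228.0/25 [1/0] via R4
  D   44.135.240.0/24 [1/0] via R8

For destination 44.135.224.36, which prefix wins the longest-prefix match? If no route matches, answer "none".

Entries matching 44.135.224.36:
  44.132.0.0/14 (44.132.0.0 - 44.135.255.255)
  44.135.224.0/22 (44.135.224.0 - 44.135.227.255)
Most specific is 44.135.224.0/22.

44.135.224.0/22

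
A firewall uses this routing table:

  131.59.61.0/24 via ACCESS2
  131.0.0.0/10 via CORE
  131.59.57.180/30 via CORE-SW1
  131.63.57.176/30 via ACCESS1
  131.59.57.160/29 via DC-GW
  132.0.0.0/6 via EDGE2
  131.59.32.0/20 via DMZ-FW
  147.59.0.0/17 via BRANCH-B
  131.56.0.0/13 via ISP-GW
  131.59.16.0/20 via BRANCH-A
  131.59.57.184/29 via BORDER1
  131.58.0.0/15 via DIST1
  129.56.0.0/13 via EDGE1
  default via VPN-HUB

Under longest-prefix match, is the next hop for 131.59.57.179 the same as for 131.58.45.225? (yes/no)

131.59.57.179: longest match 131.58.0.0/15 -> DIST1
131.58.45.225: longest match 131.58.0.0/15 -> DIST1

yes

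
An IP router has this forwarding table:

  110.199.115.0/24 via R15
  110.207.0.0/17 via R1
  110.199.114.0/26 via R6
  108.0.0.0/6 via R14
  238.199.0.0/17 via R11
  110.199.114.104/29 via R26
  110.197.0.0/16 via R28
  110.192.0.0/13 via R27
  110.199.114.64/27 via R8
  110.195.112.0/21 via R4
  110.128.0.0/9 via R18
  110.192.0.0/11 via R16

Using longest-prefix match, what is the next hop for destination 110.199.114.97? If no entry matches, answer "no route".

Routes whose prefix contains 110.199.114.97:
  108.0.0.0/6 (108.0.0.0 - 111.255.255.255) -> R14
  110.128.0.0/9 (110.128.0.0 - 110.255.255.255) -> R18
  110.192.0.0/11 (110.192.0.0 - 110.223.255.255) -> R16
  110.192.0.0/13 (110.192.0.0 - 110.199.255.255) -> R27
More-specific entries that do NOT match:
  110.199.114.104/29 (110.199.114.104 - 110.199.114.111) does not contain 110.199.114.97
  110.199.114.64/27 (110.199.114.64 - 110.199.114.95) does not contain 110.199.114.97
  110.199.114.0/26 (110.199.114.0 - 110.199.114.63) does not contain 110.199.114.97
  110.199.115.0/24 (110.199.115.0 - 110.199.115.255) does not contain 110.199.114.97
  110.195.112.0/21 (110.195.112.0 - 110.195.119.255) does not contain 110.199.114.97
  110.207.0.0/17 (110.207.0.0 - 110.207.127.255) does not contain 110.199.114.97
  238.199.0.0/17 (238.199.0.0 - 238.199.127.255) does not contain 110.199.114.97
  110.197.0.0/16 (110.197.0.0 - 110.197.255.255) does not contain 110.199.114.97
Longest matching prefix is /13 -> next hop R27.

R27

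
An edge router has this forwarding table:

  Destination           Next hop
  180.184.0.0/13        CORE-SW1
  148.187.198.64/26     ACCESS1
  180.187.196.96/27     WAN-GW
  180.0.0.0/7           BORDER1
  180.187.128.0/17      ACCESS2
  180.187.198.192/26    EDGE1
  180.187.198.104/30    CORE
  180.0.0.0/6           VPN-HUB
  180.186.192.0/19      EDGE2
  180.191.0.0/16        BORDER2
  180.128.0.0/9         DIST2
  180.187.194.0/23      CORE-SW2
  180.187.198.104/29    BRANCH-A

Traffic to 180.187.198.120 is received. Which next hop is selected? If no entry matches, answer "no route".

Routes whose prefix contains 180.187.198.120:
  180.0.0.0/6 (180.0.0.0 - 183.255.255.255) -> VPN-HUB
  180.0.0.0/7 (180.0.0.0 - 181.255.255.255) -> BORDER1
  180.128.0.0/9 (180.128.0.0 - 180.255.255.255) -> DIST2
  180.184.0.0/13 (180.184.0.0 - 180.191.255.255) -> CORE-SW1
  180.187.128.0/17 (180.187.128.0 - 180.187.255.255) -> ACCESS2
More-specific entries that do NOT match:
  180.187.198.104/30 (180.187.198.104 - 180.187.198.107) does not contain 180.187.198.120
  180.187.198.104/29 (180.187.198.104 - 180.187.198.111) does not contain 180.187.198.120
  180.187.196.96/27 (180.187.196.96 - 180.187.196.127) does not contain 180.187.198.120
  148.187.198.64/26 (148.187.198.64 - 148.187.198.127) does not contain 180.187.198.120
  180.187.198.192/26 (180.187.198.192 - 180.187.198.255) does not contain 180.187.198.120
  180.187.194.0/23 (180.187.194.0 - 180.187.195.255) does not contain 180.187.198.120
  180.186.192.0/19 (180.186.192.0 - 180.186.223.255) does not contain 180.187.198.120
Longest matching prefix is /17 -> next hop ACCESS2.

ACCESS2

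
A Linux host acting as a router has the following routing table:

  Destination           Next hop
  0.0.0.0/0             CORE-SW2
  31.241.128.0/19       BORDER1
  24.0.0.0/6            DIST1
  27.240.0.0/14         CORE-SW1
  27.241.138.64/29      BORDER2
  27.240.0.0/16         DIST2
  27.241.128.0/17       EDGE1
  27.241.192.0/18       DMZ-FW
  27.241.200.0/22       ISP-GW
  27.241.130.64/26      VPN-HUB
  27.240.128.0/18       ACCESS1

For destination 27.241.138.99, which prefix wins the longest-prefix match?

27.241.128.0/17

Entries matching 27.241.138.99:
  0.0.0.0/0 (default, matches everything)
  24.0.0.0/6 (24.0.0.0 - 27.255.255.255)
  27.240.0.0/14 (27.240.0.0 - 27.243.255.255)
  27.241.128.0/17 (27.241.128.0 - 27.241.255.255)
Most specific is 27.241.128.0/17.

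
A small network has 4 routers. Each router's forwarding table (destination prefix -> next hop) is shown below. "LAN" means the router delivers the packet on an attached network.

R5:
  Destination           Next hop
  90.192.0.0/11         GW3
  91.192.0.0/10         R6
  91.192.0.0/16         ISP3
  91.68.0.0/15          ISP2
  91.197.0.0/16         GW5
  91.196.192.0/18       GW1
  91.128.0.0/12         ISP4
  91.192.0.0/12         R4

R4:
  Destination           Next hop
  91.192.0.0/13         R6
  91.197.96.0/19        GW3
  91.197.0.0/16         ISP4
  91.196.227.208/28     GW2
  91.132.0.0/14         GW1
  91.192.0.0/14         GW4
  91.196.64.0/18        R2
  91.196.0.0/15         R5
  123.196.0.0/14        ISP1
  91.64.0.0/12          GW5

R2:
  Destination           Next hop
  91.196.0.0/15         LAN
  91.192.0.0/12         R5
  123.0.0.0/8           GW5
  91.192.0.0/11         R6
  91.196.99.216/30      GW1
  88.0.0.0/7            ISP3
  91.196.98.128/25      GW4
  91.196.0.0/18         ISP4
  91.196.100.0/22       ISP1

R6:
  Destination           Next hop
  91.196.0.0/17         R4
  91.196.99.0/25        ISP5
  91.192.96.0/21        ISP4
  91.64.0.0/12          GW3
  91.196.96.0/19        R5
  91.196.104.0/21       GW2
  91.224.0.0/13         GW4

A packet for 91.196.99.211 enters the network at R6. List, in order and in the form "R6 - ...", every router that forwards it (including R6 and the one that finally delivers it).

R6 - R5 - R4 - R2

At R6: longest match for 91.196.99.211 is 91.196.96.0/19 -> R5
At R5: longest match for 91.196.99.211 is 91.192.0.0/12 -> R4
At R4: longest match for 91.196.99.211 is 91.196.64.0/18 -> R2
At R2: longest match for 91.196.99.211 is 91.196.0.0/15 -> LAN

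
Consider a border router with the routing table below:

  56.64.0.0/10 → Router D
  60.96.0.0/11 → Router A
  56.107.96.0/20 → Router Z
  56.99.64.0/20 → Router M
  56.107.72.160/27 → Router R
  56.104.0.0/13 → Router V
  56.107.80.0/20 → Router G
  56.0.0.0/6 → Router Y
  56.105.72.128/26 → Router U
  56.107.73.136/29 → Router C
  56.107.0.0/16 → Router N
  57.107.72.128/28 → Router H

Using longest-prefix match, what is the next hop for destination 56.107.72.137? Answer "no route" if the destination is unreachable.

Routes whose prefix contains 56.107.72.137:
  56.0.0.0/6 (56.0.0.0 - 59.255.255.255) -> Router Y
  56.64.0.0/10 (56.64.0.0 - 56.127.255.255) -> Router D
  56.104.0.0/13 (56.104.0.0 - 56.111.255.255) -> Router V
  56.107.0.0/16 (56.107.0.0 - 56.107.255.255) -> Router N
More-specific entries that do NOT match:
  56.107.73.136/29 (56.107.73.136 - 56.107.73.143) does not contain 56.107.72.137
  57.107.72.128/28 (57.107.72.128 - 57.107.72.143) does not contain 56.107.72.137
  56.107.72.160/27 (56.107.72.160 - 56.107.72.191) does not contain 56.107.72.137
  56.105.72.128/26 (56.105.72.128 - 56.105.72.191) does not contain 56.107.72.137
  56.107.96.0/20 (56.107.96.0 - 56.107.111.255) does not contain 56.107.72.137
  56.99.64.0/20 (56.99.64.0 - 56.99.79.255) does not contain 56.107.72.137
  56.107.80.0/20 (56.107.80.0 - 56.107.95.255) does not contain 56.107.72.137
Longest matching prefix is /16 -> next hop Router N.

Router N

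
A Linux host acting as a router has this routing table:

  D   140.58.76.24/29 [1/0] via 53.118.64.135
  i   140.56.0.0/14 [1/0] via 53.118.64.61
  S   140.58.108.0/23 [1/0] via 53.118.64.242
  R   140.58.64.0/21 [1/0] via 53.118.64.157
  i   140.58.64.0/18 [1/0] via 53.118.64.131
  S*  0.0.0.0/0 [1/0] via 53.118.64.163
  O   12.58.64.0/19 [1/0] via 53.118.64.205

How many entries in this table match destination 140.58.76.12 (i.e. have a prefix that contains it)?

Prefixes containing 140.58.76.12:
  0.0.0.0/0 (default, matches everything)
  140.56.0.0/14 (140.56.0.0 - 140.59.255.255)
  140.58.64.0/18 (140.58.64.0 - 140.58.127.255)
Total matching entries: 3.

3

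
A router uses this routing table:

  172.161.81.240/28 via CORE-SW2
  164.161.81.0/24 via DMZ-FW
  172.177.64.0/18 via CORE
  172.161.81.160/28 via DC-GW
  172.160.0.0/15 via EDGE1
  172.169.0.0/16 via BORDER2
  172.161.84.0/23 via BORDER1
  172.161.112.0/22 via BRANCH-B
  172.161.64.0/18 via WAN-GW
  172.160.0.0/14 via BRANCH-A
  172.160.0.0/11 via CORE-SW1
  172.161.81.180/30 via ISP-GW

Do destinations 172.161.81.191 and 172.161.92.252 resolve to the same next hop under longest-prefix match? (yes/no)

yes

172.161.81.191: longest match 172.161.64.0/18 -> WAN-GW
172.161.92.252: longest match 172.161.64.0/18 -> WAN-GW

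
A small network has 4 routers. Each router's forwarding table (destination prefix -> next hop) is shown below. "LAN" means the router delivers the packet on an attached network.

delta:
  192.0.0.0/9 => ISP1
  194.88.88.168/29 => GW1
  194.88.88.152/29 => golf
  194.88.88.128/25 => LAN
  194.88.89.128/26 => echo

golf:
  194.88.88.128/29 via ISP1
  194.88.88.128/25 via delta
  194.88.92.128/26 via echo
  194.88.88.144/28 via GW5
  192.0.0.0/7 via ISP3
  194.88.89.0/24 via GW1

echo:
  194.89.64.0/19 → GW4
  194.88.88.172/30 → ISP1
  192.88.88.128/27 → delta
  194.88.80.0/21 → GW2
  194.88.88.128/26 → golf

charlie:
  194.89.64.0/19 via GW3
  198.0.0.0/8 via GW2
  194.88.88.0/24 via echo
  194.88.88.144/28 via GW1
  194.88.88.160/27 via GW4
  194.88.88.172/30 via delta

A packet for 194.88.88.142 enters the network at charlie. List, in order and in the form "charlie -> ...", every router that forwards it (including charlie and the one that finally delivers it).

charlie -> echo -> golf -> delta

At charlie: longest match for 194.88.88.142 is 194.88.88.0/24 -> echo
At echo: longest match for 194.88.88.142 is 194.88.88.128/26 -> golf
At golf: longest match for 194.88.88.142 is 194.88.88.128/25 -> delta
At delta: longest match for 194.88.88.142 is 194.88.88.128/25 -> LAN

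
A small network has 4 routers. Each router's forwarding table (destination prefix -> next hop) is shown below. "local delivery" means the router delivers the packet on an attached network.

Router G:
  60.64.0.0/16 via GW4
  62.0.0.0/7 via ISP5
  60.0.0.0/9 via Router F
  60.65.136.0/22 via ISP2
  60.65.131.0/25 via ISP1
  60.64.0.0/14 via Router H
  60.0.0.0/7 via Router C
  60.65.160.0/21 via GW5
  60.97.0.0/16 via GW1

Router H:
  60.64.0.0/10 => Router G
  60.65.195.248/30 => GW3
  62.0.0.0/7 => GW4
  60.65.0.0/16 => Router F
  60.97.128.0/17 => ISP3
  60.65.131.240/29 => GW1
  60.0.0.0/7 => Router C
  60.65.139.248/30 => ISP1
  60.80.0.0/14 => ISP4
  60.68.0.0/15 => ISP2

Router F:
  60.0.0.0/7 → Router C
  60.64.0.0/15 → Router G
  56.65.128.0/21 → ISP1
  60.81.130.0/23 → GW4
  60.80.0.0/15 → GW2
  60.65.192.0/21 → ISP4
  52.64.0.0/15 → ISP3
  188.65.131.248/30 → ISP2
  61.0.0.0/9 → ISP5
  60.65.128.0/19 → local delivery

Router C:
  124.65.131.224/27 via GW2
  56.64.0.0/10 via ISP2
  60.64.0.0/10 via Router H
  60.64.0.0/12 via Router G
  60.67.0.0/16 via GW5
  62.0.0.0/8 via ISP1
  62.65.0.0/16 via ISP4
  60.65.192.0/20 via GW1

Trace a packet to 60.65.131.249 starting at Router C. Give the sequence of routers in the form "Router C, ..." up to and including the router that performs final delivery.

Router C, Router G, Router H, Router F

At Router C: longest match for 60.65.131.249 is 60.64.0.0/12 -> Router G
At Router G: longest match for 60.65.131.249 is 60.64.0.0/14 -> Router H
At Router H: longest match for 60.65.131.249 is 60.65.0.0/16 -> Router F
At Router F: longest match for 60.65.131.249 is 60.65.128.0/19 -> local delivery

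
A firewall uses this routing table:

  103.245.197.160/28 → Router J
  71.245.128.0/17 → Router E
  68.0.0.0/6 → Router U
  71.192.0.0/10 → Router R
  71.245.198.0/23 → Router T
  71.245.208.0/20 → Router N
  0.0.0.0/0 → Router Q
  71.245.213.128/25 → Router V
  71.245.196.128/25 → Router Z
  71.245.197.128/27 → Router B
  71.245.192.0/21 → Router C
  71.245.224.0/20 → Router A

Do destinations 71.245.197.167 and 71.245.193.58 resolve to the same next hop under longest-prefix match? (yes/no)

71.245.197.167: longest match 71.245.192.0/21 -> Router C
71.245.193.58: longest match 71.245.192.0/21 -> Router C

yes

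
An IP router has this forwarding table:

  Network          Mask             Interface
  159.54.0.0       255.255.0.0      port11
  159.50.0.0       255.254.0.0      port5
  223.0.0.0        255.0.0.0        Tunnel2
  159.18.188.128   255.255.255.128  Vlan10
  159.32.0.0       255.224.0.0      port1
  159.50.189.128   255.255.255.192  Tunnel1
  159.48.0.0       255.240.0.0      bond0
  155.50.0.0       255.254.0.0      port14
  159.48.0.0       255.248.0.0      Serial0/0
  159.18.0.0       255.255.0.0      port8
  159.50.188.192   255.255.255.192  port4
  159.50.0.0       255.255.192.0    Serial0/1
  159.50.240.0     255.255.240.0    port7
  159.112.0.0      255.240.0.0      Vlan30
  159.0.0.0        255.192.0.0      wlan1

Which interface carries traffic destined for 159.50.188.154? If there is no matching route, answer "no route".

port5

Routes whose prefix contains 159.50.188.154:
  159.0.0.0/10 (159.0.0.0 - 159.63.255.255) -> wlan1
  159.32.0.0/11 (159.32.0.0 - 159.63.255.255) -> port1
  159.48.0.0/12 (159.48.0.0 - 159.63.255.255) -> bond0
  159.48.0.0/13 (159.48.0.0 - 159.55.255.255) -> Serial0/0
  159.50.0.0/15 (159.50.0.0 - 159.51.255.255) -> port5
More-specific entries that do NOT match:
  159.50.189.128/26 (159.50.189.128 - 159.50.189.191) does not contain 159.50.188.154
  159.50.188.192/26 (159.50.188.192 - 159.50.188.255) does not contain 159.50.188.154
  159.18.188.128/25 (159.18.188.128 - 159.18.188.255) does not contain 159.50.188.154
  159.50.240.0/20 (159.50.240.0 - 159.50.255.255) does not contain 159.50.188.154
  159.50.0.0/18 (159.50.0.0 - 159.50.63.255) does not contain 159.50.188.154
  159.54.0.0/16 (159.54.0.0 - 159.54.255.255) does not contain 159.50.188.154
  159.18.0.0/16 (159.18.0.0 - 159.18.255.255) does not contain 159.50.188.154
Longest matching prefix is /15 -> interface port5.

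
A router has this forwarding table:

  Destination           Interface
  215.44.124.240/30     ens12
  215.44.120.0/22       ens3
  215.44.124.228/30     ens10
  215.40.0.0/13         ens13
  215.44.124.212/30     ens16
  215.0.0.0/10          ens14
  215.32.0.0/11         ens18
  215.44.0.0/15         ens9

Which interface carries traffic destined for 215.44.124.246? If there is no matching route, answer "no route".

Routes whose prefix contains 215.44.124.246:
  215.0.0.0/10 (215.0.0.0 - 215.63.255.255) -> ens14
  215.32.0.0/11 (215.32.0.0 - 215.63.255.255) -> ens18
  215.40.0.0/13 (215.40.0.0 - 215.47.255.255) -> ens13
  215.44.0.0/15 (215.44.0.0 - 215.45.255.255) -> ens9
More-specific entries that do NOT match:
  215.44.124.240/30 (215.44.124.240 - 215.44.124.243) does not contain 215.44.124.246
  215.44.124.228/30 (215.44.124.228 - 215.44.124.231) does not contain 215.44.124.246
  215.44.124.212/30 (215.44.124.212 - 215.44.124.215) does not contain 215.44.124.246
  215.44.120.0/22 (215.44.120.0 - 215.44.123.255) does not contain 215.44.124.246
Longest matching prefix is /15 -> interface ens9.

ens9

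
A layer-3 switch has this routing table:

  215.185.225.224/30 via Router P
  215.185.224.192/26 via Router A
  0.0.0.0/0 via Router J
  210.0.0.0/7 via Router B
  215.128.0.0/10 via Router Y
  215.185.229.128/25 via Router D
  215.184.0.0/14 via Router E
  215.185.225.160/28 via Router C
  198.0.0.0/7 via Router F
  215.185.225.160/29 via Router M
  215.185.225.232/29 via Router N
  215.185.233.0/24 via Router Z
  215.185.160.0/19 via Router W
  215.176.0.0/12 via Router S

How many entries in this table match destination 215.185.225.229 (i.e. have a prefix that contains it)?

Prefixes containing 215.185.225.229:
  0.0.0.0/0 (default, matches everything)
  215.128.0.0/10 (215.128.0.0 - 215.191.255.255)
  215.176.0.0/12 (215.176.0.0 - 215.191.255.255)
  215.184.0.0/14 (215.184.0.0 - 215.187.255.255)
Total matching entries: 4.

4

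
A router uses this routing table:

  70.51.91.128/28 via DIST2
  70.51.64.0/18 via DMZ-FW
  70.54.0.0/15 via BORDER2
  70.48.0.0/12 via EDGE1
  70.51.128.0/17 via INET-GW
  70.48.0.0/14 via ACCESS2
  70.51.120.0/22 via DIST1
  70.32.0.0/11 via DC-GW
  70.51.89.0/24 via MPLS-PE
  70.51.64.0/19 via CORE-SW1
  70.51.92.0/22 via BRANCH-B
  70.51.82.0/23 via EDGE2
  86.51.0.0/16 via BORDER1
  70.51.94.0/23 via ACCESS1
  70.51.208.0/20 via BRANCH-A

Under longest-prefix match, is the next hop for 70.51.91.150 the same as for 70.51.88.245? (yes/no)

yes

70.51.91.150: longest match 70.51.64.0/19 -> CORE-SW1
70.51.88.245: longest match 70.51.64.0/19 -> CORE-SW1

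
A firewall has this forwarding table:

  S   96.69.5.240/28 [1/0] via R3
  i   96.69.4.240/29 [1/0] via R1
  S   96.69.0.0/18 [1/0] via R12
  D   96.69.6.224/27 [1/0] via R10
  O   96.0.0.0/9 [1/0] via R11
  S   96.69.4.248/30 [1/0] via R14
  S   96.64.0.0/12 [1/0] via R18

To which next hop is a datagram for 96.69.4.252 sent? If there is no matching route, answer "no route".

R12

Routes whose prefix contains 96.69.4.252:
  96.0.0.0/9 (96.0.0.0 - 96.127.255.255) -> R11
  96.64.0.0/12 (96.64.0.0 - 96.79.255.255) -> R18
  96.69.0.0/18 (96.69.0.0 - 96.69.63.255) -> R12
More-specific entries that do NOT match:
  96.69.4.248/30 (96.69.4.248 - 96.69.4.251) does not contain 96.69.4.252
  96.69.4.240/29 (96.69.4.240 - 96.69.4.247) does not contain 96.69.4.252
  96.69.5.240/28 (96.69.5.240 - 96.69.5.255) does not contain 96.69.4.252
  96.69.6.224/27 (96.69.6.224 - 96.69.6.255) does not contain 96.69.4.252
Longest matching prefix is /18 -> next hop R12.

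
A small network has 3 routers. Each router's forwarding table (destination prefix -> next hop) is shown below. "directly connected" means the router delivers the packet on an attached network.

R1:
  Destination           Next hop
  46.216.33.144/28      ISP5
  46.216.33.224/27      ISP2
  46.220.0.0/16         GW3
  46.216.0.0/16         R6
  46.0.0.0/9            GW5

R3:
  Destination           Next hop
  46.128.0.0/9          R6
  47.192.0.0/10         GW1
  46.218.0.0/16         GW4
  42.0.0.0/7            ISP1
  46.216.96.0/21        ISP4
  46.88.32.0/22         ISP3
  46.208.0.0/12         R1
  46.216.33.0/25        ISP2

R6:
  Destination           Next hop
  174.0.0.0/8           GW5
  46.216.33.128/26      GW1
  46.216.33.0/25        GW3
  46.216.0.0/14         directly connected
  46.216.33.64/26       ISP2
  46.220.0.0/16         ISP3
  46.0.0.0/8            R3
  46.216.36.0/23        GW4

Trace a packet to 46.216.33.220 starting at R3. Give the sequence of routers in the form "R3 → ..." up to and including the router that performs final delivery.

At R3: longest match for 46.216.33.220 is 46.208.0.0/12 -> R1
At R1: longest match for 46.216.33.220 is 46.216.0.0/16 -> R6
At R6: longest match for 46.216.33.220 is 46.216.0.0/14 -> directly connected

R3 → R1 → R6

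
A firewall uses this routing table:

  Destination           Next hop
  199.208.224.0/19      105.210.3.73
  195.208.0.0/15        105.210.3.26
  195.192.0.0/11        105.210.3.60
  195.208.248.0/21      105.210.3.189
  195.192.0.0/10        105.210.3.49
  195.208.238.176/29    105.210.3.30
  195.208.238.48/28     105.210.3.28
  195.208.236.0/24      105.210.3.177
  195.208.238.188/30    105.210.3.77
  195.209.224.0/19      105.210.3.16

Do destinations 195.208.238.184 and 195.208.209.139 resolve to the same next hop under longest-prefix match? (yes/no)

195.208.238.184: longest match 195.208.0.0/15 -> 105.210.3.26
195.208.209.139: longest match 195.208.0.0/15 -> 105.210.3.26

yes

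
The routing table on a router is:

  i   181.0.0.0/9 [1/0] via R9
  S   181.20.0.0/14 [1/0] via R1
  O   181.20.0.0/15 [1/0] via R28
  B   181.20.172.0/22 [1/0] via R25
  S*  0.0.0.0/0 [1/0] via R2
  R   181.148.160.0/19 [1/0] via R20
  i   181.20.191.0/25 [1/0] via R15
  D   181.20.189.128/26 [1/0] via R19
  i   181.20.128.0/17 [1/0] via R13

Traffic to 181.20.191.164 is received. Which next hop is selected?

Routes whose prefix contains 181.20.191.164:
  0.0.0.0/0 (default, matches everything) -> R2
  181.0.0.0/9 (181.0.0.0 - 181.127.255.255) -> R9
  181.20.0.0/14 (181.20.0.0 - 181.23.255.255) -> R1
  181.20.0.0/15 (181.20.0.0 - 181.21.255.255) -> R28
  181.20.128.0/17 (181.20.128.0 - 181.20.255.255) -> R13
More-specific entries that do NOT match:
  181.20.189.128/26 (181.20.189.128 - 181.20.189.191) does not contain 181.20.191.164
  181.20.191.0/25 (181.20.191.0 - 181.20.191.127) does not contain 181.20.191.164
  181.20.172.0/22 (181.20.172.0 - 181.20.175.255) does not contain 181.20.191.164
  181.148.160.0/19 (181.148.160.0 - 181.148.191.255) does not contain 181.20.191.164
Longest matching prefix is /17 -> next hop R13.

R13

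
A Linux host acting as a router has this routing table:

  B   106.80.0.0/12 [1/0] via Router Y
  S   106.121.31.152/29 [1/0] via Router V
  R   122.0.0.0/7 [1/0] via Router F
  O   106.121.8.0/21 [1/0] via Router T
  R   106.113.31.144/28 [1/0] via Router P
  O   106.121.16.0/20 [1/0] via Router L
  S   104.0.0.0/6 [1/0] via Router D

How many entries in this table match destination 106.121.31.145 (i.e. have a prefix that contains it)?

2

Prefixes containing 106.121.31.145:
  104.0.0.0/6 (104.0.0.0 - 107.255.255.255)
  106.121.16.0/20 (106.121.16.0 - 106.121.31.255)
Total matching entries: 2.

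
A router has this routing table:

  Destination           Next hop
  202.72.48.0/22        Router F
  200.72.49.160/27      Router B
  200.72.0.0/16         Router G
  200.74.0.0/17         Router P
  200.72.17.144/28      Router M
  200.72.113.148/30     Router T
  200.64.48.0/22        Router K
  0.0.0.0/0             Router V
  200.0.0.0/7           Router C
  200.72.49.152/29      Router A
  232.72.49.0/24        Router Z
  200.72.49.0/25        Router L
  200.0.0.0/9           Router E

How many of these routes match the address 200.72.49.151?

4

Prefixes containing 200.72.49.151:
  0.0.0.0/0 (default, matches everything)
  200.0.0.0/7 (200.0.0.0 - 201.255.255.255)
  200.0.0.0/9 (200.0.0.0 - 200.127.255.255)
  200.72.0.0/16 (200.72.0.0 - 200.72.255.255)
Total matching entries: 4.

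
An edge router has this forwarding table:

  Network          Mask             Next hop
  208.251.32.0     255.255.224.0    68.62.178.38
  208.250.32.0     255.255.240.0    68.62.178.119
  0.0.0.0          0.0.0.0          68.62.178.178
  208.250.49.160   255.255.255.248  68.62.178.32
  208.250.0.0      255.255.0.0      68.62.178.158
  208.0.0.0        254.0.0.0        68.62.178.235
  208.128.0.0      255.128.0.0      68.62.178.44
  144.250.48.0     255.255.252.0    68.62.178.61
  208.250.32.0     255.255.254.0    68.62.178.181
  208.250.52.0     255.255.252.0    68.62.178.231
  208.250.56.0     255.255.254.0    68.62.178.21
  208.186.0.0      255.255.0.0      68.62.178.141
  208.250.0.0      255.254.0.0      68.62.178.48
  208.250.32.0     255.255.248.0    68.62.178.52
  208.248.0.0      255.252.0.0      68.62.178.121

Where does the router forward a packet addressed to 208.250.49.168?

Routes whose prefix contains 208.250.49.168:
  0.0.0.0/0 (default, matches everything) -> 68.62.178.178
  208.0.0.0/7 (208.0.0.0 - 209.255.255.255) -> 68.62.178.235
  208.128.0.0/9 (208.128.0.0 - 208.255.255.255) -> 68.62.178.44
  208.248.0.0/14 (208.248.0.0 - 208.251.255.255) -> 68.62.178.121
  208.250.0.0/15 (208.250.0.0 - 208.251.255.255) -> 68.62.178.48
  208.250.0.0/16 (208.250.0.0 - 208.250.255.255) -> 68.62.178.158
More-specific entries that do NOT match:
  208.250.49.160/29 (208.250.49.160 - 208.250.49.167) does not contain 208.250.49.168
  208.250.32.0/23 (208.250.32.0 - 208.250.33.255) does not contain 208.250.49.168
  208.250.56.0/23 (208.250.56.0 - 208.250.57.255) does not contain 208.250.49.168
  144.250.48.0/22 (144.250.48.0 - 144.250.51.255) does not contain 208.250.49.168
  208.250.52.0/22 (208.250.52.0 - 208.250.55.255) does not contain 208.250.49.168
  208.250.32.0/21 (208.250.32.0 - 208.250.39.255) does not contain 208.250.49.168
  208.250.32.0/20 (208.250.32.0 - 208.250.47.255) does not contain 208.250.49.168
  208.251.32.0/19 (208.251.32.0 - 208.251.63.255) does not contain 208.250.49.168
Longest matching prefix is /16 -> next hop 68.62.178.158.

68.62.178.158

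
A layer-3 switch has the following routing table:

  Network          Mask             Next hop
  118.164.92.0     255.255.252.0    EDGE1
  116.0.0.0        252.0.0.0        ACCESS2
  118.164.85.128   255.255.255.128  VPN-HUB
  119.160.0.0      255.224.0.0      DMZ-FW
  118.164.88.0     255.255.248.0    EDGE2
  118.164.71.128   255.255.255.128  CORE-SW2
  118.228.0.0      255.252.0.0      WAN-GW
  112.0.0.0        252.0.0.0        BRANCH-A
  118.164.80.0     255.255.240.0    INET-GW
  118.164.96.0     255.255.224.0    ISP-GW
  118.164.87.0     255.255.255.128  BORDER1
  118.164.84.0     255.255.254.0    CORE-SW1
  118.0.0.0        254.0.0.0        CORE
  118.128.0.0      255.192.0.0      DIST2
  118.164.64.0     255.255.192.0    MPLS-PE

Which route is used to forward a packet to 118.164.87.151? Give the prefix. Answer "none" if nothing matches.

Entries matching 118.164.87.151:
  116.0.0.0/6 (116.0.0.0 - 119.255.255.255)
  118.0.0.0/7 (118.0.0.0 - 119.255.255.255)
  118.128.0.0/10 (118.128.0.0 - 118.191.255.255)
  118.164.64.0/18 (118.164.64.0 - 118.164.127.255)
  118.164.80.0/20 (118.164.80.0 - 118.164.95.255)
Most specific is 118.164.80.0/20.

118.164.80.0/20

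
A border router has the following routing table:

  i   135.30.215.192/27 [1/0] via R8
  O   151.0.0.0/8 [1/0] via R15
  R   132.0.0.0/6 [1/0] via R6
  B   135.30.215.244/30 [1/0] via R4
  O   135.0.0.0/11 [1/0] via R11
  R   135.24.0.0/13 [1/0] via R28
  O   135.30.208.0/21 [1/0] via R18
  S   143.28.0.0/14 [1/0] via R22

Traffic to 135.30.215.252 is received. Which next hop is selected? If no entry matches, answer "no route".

Routes whose prefix contains 135.30.215.252:
  132.0.0.0/6 (132.0.0.0 - 135.255.255.255) -> R6
  135.0.0.0/11 (135.0.0.0 - 135.31.255.255) -> R11
  135.24.0.0/13 (135.24.0.0 - 135.31.255.255) -> R28
  135.30.208.0/21 (135.30.208.0 - 135.30.215.255) -> R18
More-specific entries that do NOT match:
  135.30.215.244/30 (135.30.215.244 - 135.30.215.247) does not contain 135.30.215.252
  135.30.215.192/27 (135.30.215.192 - 135.30.215.223) does not contain 135.30.215.252
Longest matching prefix is /21 -> next hop R18.

R18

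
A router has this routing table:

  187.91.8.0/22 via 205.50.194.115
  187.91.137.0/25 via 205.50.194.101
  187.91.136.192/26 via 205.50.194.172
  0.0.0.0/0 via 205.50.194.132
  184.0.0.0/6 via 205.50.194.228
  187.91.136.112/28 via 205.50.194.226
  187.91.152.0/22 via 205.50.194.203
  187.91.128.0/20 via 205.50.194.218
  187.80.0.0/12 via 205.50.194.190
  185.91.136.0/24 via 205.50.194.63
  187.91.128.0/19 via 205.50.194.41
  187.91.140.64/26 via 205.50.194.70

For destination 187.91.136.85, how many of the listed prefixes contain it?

5

Prefixes containing 187.91.136.85:
  0.0.0.0/0 (default, matches everything)
  184.0.0.0/6 (184.0.0.0 - 187.255.255.255)
  187.80.0.0/12 (187.80.0.0 - 187.95.255.255)
  187.91.128.0/19 (187.91.128.0 - 187.91.159.255)
  187.91.128.0/20 (187.91.128.0 - 187.91.143.255)
Total matching entries: 5.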